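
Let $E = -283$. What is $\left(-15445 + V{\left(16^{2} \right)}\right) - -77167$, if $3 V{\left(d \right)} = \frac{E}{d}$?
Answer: $\frac{47402213}{768} \approx 61722.0$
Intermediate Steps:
$V{\left(d \right)} = - \frac{283}{3 d}$ ($V{\left(d \right)} = \frac{\left(-283\right) \frac{1}{d}}{3} = - \frac{283}{3 d}$)
$\left(-15445 + V{\left(16^{2} \right)}\right) - -77167 = \left(-15445 - \frac{283}{3 \cdot 16^{2}}\right) - -77167 = \left(-15445 - \frac{283}{3 \cdot 256}\right) + 77167 = \left(-15445 - \frac{283}{768}\right) + 77167 = - \frac{11862043}{768} + 77167 = \frac{47402213}{768}$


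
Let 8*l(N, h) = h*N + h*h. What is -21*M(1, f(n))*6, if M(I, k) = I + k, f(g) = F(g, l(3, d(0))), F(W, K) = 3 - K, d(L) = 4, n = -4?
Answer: -63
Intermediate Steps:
l(N, h) = h²/8 + N*h/8 (l(N, h) = (h*N + h*h)/8 = (N*h + h²)/8 = (h² + N*h)/8 = h²/8 + N*h/8)
f(g) = -½ (f(g) = 3 - 4*(3 + 4)/8 = 3 - 4*7/8 = 3 - 1*7/2 = 3 - 7/2 = -½)
-21*M(1, f(n))*6 = -21*(1 - ½)*6 = -21*½*6 = -21/2*6 = -63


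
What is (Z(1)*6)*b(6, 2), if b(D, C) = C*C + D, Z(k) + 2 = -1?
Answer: -180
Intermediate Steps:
Z(k) = -3 (Z(k) = -2 - 1 = -3)
b(D, C) = D + C² (b(D, C) = C² + D = D + C²)
(Z(1)*6)*b(6, 2) = (-3*6)*(6 + 2²) = -18*(6 + 4) = -18*10 = -180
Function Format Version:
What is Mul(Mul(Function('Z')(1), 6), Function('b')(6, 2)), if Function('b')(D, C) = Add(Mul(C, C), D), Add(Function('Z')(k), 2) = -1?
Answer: -180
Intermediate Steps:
Function('Z')(k) = -3 (Function('Z')(k) = Add(-2, -1) = -3)
Function('b')(D, C) = Add(D, Pow(C, 2)) (Function('b')(D, C) = Add(Pow(C, 2), D) = Add(D, Pow(C, 2)))
Mul(Mul(Function('Z')(1), 6), Function('b')(6, 2)) = Mul(Mul(-3, 6), Add(6, Pow(2, 2))) = Mul(-18, Add(6, 4)) = Mul(-18, 10) = -180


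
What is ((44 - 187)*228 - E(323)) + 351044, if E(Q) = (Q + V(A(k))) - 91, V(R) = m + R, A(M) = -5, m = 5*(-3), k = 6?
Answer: 318228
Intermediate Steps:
m = -15
V(R) = -15 + R
E(Q) = -111 + Q (E(Q) = (Q + (-15 - 5)) - 91 = (Q - 20) - 91 = (-20 + Q) - 91 = -111 + Q)
((44 - 187)*228 - E(323)) + 351044 = ((44 - 187)*228 - (-111 + 323)) + 351044 = (-143*228 - 1*212) + 351044 = (-32604 - 212) + 351044 = -32816 + 351044 = 318228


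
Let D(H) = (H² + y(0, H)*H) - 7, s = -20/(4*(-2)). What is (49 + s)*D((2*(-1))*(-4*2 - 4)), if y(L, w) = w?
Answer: 117935/2 ≈ 58968.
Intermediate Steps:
s = 5/2 (s = -20/(-8) = -20*(-⅛) = 5/2 ≈ 2.5000)
D(H) = -7 + 2*H² (D(H) = (H² + H*H) - 7 = (H² + H²) - 7 = 2*H² - 7 = -7 + 2*H²)
(49 + s)*D((2*(-1))*(-4*2 - 4)) = (49 + 5/2)*(-7 + 2*((2*(-1))*(-4*2 - 4))²) = 103*(-7 + 2*(-2*(-8 - 4))²)/2 = 103*(-7 + 2*(-2*(-12))²)/2 = 103*(-7 + 2*24²)/2 = 103*(-7 + 2*576)/2 = 103*(-7 + 1152)/2 = (103/2)*1145 = 117935/2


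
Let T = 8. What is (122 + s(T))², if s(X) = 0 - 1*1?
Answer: 14641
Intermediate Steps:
s(X) = -1 (s(X) = 0 - 1 = -1)
(122 + s(T))² = (122 - 1)² = 121² = 14641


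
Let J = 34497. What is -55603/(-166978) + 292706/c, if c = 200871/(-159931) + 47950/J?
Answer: 269652795784406453365/123437578640614 ≈ 2.1845e+6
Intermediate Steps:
c = 739244563/5517139707 (c = 200871/(-159931) + 47950/34497 = 200871*(-1/159931) + 47950*(1/34497) = -200871/159931 + 47950/34497 = 739244563/5517139707 ≈ 0.13399)
-55603/(-166978) + 292706/c = -55603/(-166978) + 292706/(739244563/5517139707) = -55603*(-1/166978) + 292706*(5517139707/739244563) = 55603/166978 + 1614899895077142/739244563 = 269652795784406453365/123437578640614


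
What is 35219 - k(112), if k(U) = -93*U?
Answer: 45635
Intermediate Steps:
35219 - k(112) = 35219 - (-93)*112 = 35219 - 1*(-10416) = 35219 + 10416 = 45635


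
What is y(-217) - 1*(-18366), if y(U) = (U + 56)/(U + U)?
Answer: 1138715/62 ≈ 18366.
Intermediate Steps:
y(U) = (56 + U)/(2*U) (y(U) = (56 + U)/((2*U)) = (56 + U)*(1/(2*U)) = (56 + U)/(2*U))
y(-217) - 1*(-18366) = (½)*(56 - 217)/(-217) - 1*(-18366) = (½)*(-1/217)*(-161) + 18366 = 23/62 + 18366 = 1138715/62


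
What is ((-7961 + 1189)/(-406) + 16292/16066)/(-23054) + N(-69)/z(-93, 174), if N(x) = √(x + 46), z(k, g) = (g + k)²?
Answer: -497472/648174737 + I*√23/6561 ≈ -0.0007675 + 0.00073096*I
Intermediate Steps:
N(x) = √(46 + x)
((-7961 + 1189)/(-406) + 16292/16066)/(-23054) + N(-69)/z(-93, 174) = ((-7961 + 1189)/(-406) + 16292/16066)/(-23054) + √(46 - 69)/((174 - 93)²) = (-6772*(-1/406) + 16292*(1/16066))*(-1/23054) + √(-23)/(81²) = (3386/203 + 8146/8033)*(-1/23054) + (I*√23)/6561 = (994944/56231)*(-1/23054) + (I*√23)*(1/6561) = -497472/648174737 + I*√23/6561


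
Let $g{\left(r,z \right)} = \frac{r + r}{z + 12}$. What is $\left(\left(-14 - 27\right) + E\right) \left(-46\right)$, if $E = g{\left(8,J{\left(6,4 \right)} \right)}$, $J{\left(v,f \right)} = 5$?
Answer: $\frac{31326}{17} \approx 1842.7$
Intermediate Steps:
$g{\left(r,z \right)} = \frac{2 r}{12 + z}$
$E = \frac{16}{17}$ ($E = 2 \cdot 8 \frac{1}{12 + 5} = 2 \cdot 8 \cdot \frac{1}{17} = \frac{16}{17} \approx 0.94118$)
$\left(\left(-14 - 27\right) + E\right) \left(-46\right) = \left(\left(-14 - 27\right) + \frac{16}{17}\right) \left(-46\right) = \left(-41 + \frac{16}{17}\right) \left(-46\right) = \left(- \frac{681}{17}\right) \left(-46\right) = \frac{31326}{17}$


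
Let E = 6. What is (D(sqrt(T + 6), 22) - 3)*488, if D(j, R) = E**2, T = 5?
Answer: 16104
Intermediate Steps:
D(j, R) = 36 (D(j, R) = 6**2 = 36)
(D(sqrt(T + 6), 22) - 3)*488 = (36 - 3)*488 = 33*488 = 16104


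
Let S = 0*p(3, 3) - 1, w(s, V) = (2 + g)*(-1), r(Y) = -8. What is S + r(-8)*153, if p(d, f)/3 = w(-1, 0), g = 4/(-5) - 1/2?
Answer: -1225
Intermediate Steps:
g = -13/10 (g = 4*(-1/5) - 1*1/2 = -4/5 - 1/2 = -13/10 ≈ -1.3000)
w(s, V) = -7/10 (w(s, V) = (2 - 13/10)*(-1) = (7/10)*(-1) = -7/10)
p(d, f) = -21/10 (p(d, f) = 3*(-7/10) = -21/10)
S = -1 (S = 0*(-21/10) - 1 = 0 - 1 = -1)
S + r(-8)*153 = -1 - 8*153 = -1 - 1224 = -1225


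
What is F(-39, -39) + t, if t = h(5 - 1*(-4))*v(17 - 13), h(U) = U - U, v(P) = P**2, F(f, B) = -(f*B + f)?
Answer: -1482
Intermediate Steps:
F(f, B) = -f - B*f (F(f, B) = -(B*f + f) = -(f + B*f) = -f - B*f)
h(U) = 0
t = 0 (t = 0*(17 - 13)**2 = 0*4**2 = 0*16 = 0)
F(-39, -39) + t = -1*(-39)*(1 - 39) + 0 = -1*(-39)*(-38) + 0 = -1482 + 0 = -1482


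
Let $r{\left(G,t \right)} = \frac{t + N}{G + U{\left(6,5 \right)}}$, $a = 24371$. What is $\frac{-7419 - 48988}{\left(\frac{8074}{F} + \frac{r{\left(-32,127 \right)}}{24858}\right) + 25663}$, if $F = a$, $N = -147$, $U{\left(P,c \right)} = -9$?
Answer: $- \frac{700529448826233}{318717877943393} \approx -2.198$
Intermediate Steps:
$r{\left(G,t \right)} = \frac{-147 + t}{-9 + G}$ ($r{\left(G,t \right)} = \frac{t - 147}{G - 9} = \frac{-147 + t}{-9 + G}$)
$F = 24371$
$\frac{-7419 - 48988}{\left(\frac{8074}{F} + \frac{r{\left(-32,127 \right)}}{24858}\right) + 25663} = \frac{-7419 - 48988}{\left(\frac{8074}{24371} + \frac{\frac{1}{-9 - 32} \left(-147 + 127\right)}{24858}\right) + 25663} = - \frac{56407}{\left(8074 \cdot \frac{1}{24371} + \frac{1}{-41} \left(-20\right) \frac{1}{24858}\right) + 25663} = - \frac{56407}{\left(\frac{8074}{24371} + \left(- \frac{1}{41}\right) \left(-20\right) \frac{1}{24858}\right) + 25663} = - \frac{56407}{\left(\frac{8074}{24371} + \frac{20}{41} \cdot \frac{1}{24858}\right) + 25663} = - \frac{56407}{\left(\frac{8074}{24371} + \frac{10}{509589}\right) + 25663} = - \frac{56407}{\frac{4114665296}{12419193519} + 25663} = - \frac{56407}{\frac{318717877943393}{12419193519}} = \left(-56407\right) \frac{12419193519}{318717877943393} = - \frac{700529448826233}{318717877943393}$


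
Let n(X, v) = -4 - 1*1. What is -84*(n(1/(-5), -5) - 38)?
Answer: 3612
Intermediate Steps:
n(X, v) = -5 (n(X, v) = -4 - 1 = -5)
-84*(n(1/(-5), -5) - 38) = -84*(-5 - 38) = -84*(-43) = 3612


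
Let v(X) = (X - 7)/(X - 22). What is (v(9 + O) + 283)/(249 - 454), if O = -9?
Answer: -6233/4510 ≈ -1.3820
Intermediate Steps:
v(X) = (-7 + X)/(-22 + X)
(v(9 + O) + 283)/(249 - 454) = ((-7 + (9 - 9))/(-22 + (9 - 9)) + 283)/(249 - 454) = ((-7 + 0)/(-22 + 0) + 283)/(-205) = (-7/(-22) + 283)*(-1/205) = (-1/22*(-7) + 283)*(-1/205) = (7/22 + 283)*(-1/205) = (6233/22)*(-1/205) = -6233/4510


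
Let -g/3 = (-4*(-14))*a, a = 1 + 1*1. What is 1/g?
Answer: -1/336 ≈ -0.0029762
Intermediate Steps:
a = 2 (a = 1 + 1 = 2)
g = -336 (g = -3*(-4*(-14))*2 = -168*2 = -3*112 = -336)
1/g = 1/(-336) = -1/336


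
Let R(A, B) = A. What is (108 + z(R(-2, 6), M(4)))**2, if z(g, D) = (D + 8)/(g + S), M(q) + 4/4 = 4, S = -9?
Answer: 11449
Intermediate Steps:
M(q) = 3 (M(q) = -1 + 4 = 3)
z(g, D) = (8 + D)/(-9 + g) (z(g, D) = (D + 8)/(g - 9) = (8 + D)/(-9 + g))
(108 + z(R(-2, 6), M(4)))**2 = (108 + (8 + 3)/(-9 - 2))**2 = (108 + 11/(-11))**2 = (108 - 1/11*11)**2 = (108 - 1)**2 = 107**2 = 11449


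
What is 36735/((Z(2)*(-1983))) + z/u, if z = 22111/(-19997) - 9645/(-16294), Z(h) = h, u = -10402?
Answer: -20750849754490801/2240324186317196 ≈ -9.2624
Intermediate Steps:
z = -167405569/325831118 (z = 22111*(-1/19997) - 9645*(-1/16294) = -22111/19997 + 9645/16294 = -167405569/325831118 ≈ -0.51378)
36735/((Z(2)*(-1983))) + z/u = 36735/((2*(-1983))) - 167405569/325831118/(-10402) = 36735/(-3966) - 167405569/325831118*(-1/10402) = 36735*(-1/3966) + 167405569/3389295289436 = -12245/1322 + 167405569/3389295289436 = -20750849754490801/2240324186317196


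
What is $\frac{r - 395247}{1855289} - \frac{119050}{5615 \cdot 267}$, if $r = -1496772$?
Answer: $- \frac{611479300069}{556291709049} \approx -1.0992$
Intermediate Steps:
$\frac{r - 395247}{1855289} - \frac{119050}{5615 \cdot 267} = \frac{-1496772 - 395247}{1855289} - \frac{119050}{5615 \cdot 267} = \left(-1892019\right) \frac{1}{1855289} - \frac{119050}{1499205} = - \frac{1892019}{1855289} - \frac{23810}{299841} = - \frac{611479300069}{556291709049}$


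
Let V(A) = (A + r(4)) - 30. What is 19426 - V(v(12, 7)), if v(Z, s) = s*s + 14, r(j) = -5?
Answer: 19398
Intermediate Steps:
v(Z, s) = 14 + s² (v(Z, s) = s² + 14 = 14 + s²)
V(A) = -35 + A (V(A) = (A - 5) - 30 = (-5 + A) - 30 = -35 + A)
19426 - V(v(12, 7)) = 19426 - (-35 + (14 + 7²)) = 19426 - (-35 + (14 + 49)) = 19426 - (-35 + 63) = 19426 - 1*28 = 19426 - 28 = 19398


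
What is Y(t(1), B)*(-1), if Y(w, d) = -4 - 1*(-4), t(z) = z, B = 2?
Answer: 0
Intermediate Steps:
Y(w, d) = 0 (Y(w, d) = -4 + 4 = 0)
Y(t(1), B)*(-1) = 0*(-1) = 0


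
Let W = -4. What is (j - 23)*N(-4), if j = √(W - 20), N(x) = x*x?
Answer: -368 + 32*I*√6 ≈ -368.0 + 78.384*I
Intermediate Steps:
N(x) = x²
j = 2*I*√6 (j = √(-4 - 20) = √(-24) = 2*I*√6 ≈ 4.899*I)
(j - 23)*N(-4) = (2*I*√6 - 23)*(-4)² = (-23 + 2*I*√6)*16 = -368 + 32*I*√6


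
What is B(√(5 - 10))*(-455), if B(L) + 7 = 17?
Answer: -4550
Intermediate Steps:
B(L) = 10 (B(L) = -7 + 17 = 10)
B(√(5 - 10))*(-455) = 10*(-455) = -4550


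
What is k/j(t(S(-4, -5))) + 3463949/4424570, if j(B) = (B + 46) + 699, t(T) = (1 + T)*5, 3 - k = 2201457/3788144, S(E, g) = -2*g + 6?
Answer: 1093175044944023/1391155388740640 ≈ 0.78580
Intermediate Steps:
S(E, g) = 6 - 2*g
k = 9162975/3788144 (k = 3 - 2201457/3788144 = 9162975/3788144 ≈ 2.4189)
t(T) = 5 + 5*T
j(B) = 745 + B (j(B) = (46 + B) + 699 = 745 + B)
k/j(t(S(-4, -5))) + 3463949/4424570 = 9162975/(3788144*(745 + (5 + 5*(6 - 2*(-5))))) + 3463949/4424570 = 9162975/(3788144*(745 + (5 + 5*(6 + 10)))) + 3463949*(1/4424570) = 9162975/(3788144*(745 + (5 + 5*16))) + 3463949/4424570 = 9162975/(3788144*(745 + (5 + 80))) + 3463949/4424570 = 9162975/(3788144*(745 + 85)) + 3463949/4424570 = (9162975/3788144)/830 + 3463949/4424570 = (9162975/3788144)*(1/830) + 3463949/4424570 = 1832595/628831904 + 3463949/4424570 = 1093175044944023/1391155388740640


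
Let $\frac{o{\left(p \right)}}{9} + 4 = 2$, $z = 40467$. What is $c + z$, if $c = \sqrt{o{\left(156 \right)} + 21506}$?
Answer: $40467 + 4 \sqrt{1343} \approx 40614.0$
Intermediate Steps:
$o{\left(p \right)} = -18$ ($o{\left(p \right)} = -36 + 9 \cdot 2 = -36 + 18 = -18$)
$c = 4 \sqrt{1343}$ ($c = \sqrt{-18 + 21506} = \sqrt{21488} = 4 \sqrt{1343} \approx 146.59$)
$c + z = 4 \sqrt{1343} + 40467 = 40467 + 4 \sqrt{1343}$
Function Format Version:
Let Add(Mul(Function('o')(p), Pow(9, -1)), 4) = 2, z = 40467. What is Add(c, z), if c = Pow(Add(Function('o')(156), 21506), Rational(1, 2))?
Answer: Add(40467, Mul(4, Pow(1343, Rational(1, 2)))) ≈ 40614.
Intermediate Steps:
Function('o')(p) = -18 (Function('o')(p) = Add(-36, Mul(9, 2)) = Add(-36, 18) = -18)
c = Mul(4, Pow(1343, Rational(1, 2))) (c = Pow(Add(-18, 21506), Rational(1, 2)) = Pow(21488, Rational(1, 2)) = Mul(4, Pow(1343, Rational(1, 2))) ≈ 146.59)
Add(c, z) = Add(Mul(4, Pow(1343, Rational(1, 2))), 40467) = Add(40467, Mul(4, Pow(1343, Rational(1, 2))))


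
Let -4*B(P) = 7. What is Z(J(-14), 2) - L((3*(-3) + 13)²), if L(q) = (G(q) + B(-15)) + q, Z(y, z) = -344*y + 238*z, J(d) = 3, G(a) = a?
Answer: -2345/4 ≈ -586.25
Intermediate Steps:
B(P) = -7/4 (B(P) = -¼*7 = -7/4)
L(q) = -7/4 + 2*q (L(q) = (q - 7/4) + q = (-7/4 + q) + q = -7/4 + 2*q)
Z(J(-14), 2) - L((3*(-3) + 13)²) = (-344*3 + 238*2) - (-7/4 + 2*(3*(-3) + 13)²) = (-1032 + 476) - (-7/4 + 2*(-9 + 13)²) = -556 - (-7/4 + 2*4²) = -556 - (-7/4 + 2*16) = -556 - (-7/4 + 32) = -556 - 1*121/4 = -556 - 121/4 = -2345/4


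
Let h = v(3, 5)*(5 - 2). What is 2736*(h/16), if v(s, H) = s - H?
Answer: -1026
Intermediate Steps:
h = -6 (h = (3 - 1*5)*(5 - 2) = (3 - 5)*3 = -2*3 = -6)
2736*(h/16) = 2736*(-6/16) = 2736*(-6*1/16) = 2736*(-3/8) = -1026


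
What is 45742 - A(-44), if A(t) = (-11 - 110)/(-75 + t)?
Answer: 5443177/119 ≈ 45741.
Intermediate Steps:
A(t) = -121/(-75 + t)
45742 - A(-44) = 45742 - (-121)/(-75 - 44) = 45742 - (-121)/(-119) = 45742 - (-121)*(-1)/119 = 45742 - 1*121/119 = 45742 - 121/119 = 5443177/119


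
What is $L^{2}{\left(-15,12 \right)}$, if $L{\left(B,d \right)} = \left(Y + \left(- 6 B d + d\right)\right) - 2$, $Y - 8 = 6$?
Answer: $1218816$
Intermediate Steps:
$Y = 14$ ($Y = 8 + 6 = 14$)
$L{\left(B,d \right)} = 12 + d - 6 B d$ ($L{\left(B,d \right)} = \left(14 + \left(- 6 B d + d\right)\right) - 2 = \left(14 - \left(- d + 6 B d\right)\right) - 2 = \left(14 + d - 6 B d\right) - 2 = 12 + d - 6 B d$)
$L^{2}{\left(-15,12 \right)} = \left(12 + 12 - \left(-90\right) 12\right)^{2} = \left(12 + 12 + 1080\right)^{2} = 1104^{2} = 1218816$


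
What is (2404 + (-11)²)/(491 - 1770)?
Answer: -2525/1279 ≈ -1.9742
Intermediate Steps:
(2404 + (-11)²)/(491 - 1770) = (2404 + 121)/(-1279) = 2525*(-1/1279) = -2525/1279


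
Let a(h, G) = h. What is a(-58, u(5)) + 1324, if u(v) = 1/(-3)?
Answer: 1266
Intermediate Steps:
u(v) = -⅓
a(-58, u(5)) + 1324 = -58 + 1324 = 1266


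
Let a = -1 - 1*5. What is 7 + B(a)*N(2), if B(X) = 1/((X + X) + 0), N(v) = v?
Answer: 41/6 ≈ 6.8333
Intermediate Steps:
a = -6 (a = -1 - 5 = -6)
B(X) = 1/(2*X) (B(X) = 1/(2*X + 0) = 1/(2*X))
7 + B(a)*N(2) = 7 + ((½)/(-6))*2 = 7 + ((½)*(-⅙))*2 = 7 - 1/12*2 = 7 - ⅙ = 41/6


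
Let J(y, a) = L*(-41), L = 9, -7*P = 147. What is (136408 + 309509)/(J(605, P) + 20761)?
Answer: 445917/20392 ≈ 21.867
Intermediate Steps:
P = -21 (P = -1/7*147 = -21)
J(y, a) = -369 (J(y, a) = 9*(-41) = -369)
(136408 + 309509)/(J(605, P) + 20761) = (136408 + 309509)/(-369 + 20761) = 445917/20392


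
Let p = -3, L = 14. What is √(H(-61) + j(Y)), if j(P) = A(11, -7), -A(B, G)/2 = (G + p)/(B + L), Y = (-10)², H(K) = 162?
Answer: √4070/5 ≈ 12.759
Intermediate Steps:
Y = 100
A(B, G) = -2*(-3 + G)/(14 + B) (A(B, G) = -2*(G - 3)/(B + 14) = -2*(-3 + G)/(14 + B))
j(P) = ⅘ (j(P) = 2*(3 - 1*(-7))/(14 + 11) = 2*(3 + 7)/25 = 2*(1/25)*10 = ⅘)
√(H(-61) + j(Y)) = √(162 + ⅘) = √(814/5) = √4070/5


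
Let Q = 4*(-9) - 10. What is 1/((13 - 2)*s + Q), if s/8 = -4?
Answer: -1/398 ≈ -0.0025126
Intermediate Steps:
s = -32 (s = 8*(-4) = -32)
Q = -46 (Q = -36 - 10 = -46)
1/((13 - 2)*s + Q) = 1/((13 - 2)*(-32) - 46) = 1/(11*(-32) - 46) = 1/(-352 - 46) = 1/(-398) = -1/398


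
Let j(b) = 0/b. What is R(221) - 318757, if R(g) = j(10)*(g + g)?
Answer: -318757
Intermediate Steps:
j(b) = 0
R(g) = 0 (R(g) = 0*(g + g) = 0*(2*g) = 0)
R(221) - 318757 = 0 - 318757 = -318757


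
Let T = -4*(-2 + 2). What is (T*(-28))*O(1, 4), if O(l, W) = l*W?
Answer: 0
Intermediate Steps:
O(l, W) = W*l
T = 0 (T = -4*0 = 0)
(T*(-28))*O(1, 4) = (0*(-28))*(4*1) = 0*4 = 0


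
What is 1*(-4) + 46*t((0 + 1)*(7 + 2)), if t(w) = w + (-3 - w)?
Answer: -142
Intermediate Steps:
t(w) = -3
1*(-4) + 46*t((0 + 1)*(7 + 2)) = 1*(-4) + 46*(-3) = -4 - 138 = -142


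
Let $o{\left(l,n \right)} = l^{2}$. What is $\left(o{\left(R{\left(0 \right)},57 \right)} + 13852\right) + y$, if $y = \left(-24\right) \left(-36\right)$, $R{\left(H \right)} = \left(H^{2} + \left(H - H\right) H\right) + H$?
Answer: $14716$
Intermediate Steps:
$R{\left(H \right)} = H + H^{2}$ ($R{\left(H \right)} = \left(H^{2} + 0 H\right) + H = \left(H^{2} + 0\right) + H = H^{2} + H = H + H^{2}$)
$y = 864$
$\left(o{\left(R{\left(0 \right)},57 \right)} + 13852\right) + y = \left(\left(0 \left(1 + 0\right)\right)^{2} + 13852\right) + 864 = \left(\left(0 \cdot 1\right)^{2} + 13852\right) + 864 = \left(0^{2} + 13852\right) + 864 = \left(0 + 13852\right) + 864 = 13852 + 864 = 14716$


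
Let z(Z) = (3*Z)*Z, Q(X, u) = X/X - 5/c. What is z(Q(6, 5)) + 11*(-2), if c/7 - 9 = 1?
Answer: -3805/196 ≈ -19.413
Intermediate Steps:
c = 70 (c = 63 + 7*1 = 63 + 7 = 70)
Q(X, u) = 13/14 (Q(X, u) = X/X - 5/70 = 1 - 5*1/70 = 1 - 1/14 = 13/14)
z(Z) = 3*Z**2
z(Q(6, 5)) + 11*(-2) = 3*(13/14)**2 + 11*(-2) = 3*(169/196) - 22 = 507/196 - 22 = -3805/196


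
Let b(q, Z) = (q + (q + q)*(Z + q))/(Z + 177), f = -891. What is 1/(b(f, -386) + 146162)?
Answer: 19/2570285 ≈ 7.3922e-6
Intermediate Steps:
b(q, Z) = (q + 2*q*(Z + q))/(177 + Z) (b(q, Z) = (q + (2*q)*(Z + q))/(177 + Z) = (q + 2*q*(Z + q))/(177 + Z))
1/(b(f, -386) + 146162) = 1/(-891*(1 + 2*(-386) + 2*(-891))/(177 - 386) + 146162) = 1/(-891*(1 - 772 - 1782)/(-209) + 146162) = 1/(-891*(-1/209)*(-2553) + 146162) = 1/(-206793/19 + 146162) = 1/(2570285/19) = 19/2570285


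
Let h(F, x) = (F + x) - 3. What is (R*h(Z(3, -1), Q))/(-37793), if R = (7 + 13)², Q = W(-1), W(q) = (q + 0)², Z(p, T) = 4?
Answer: -800/37793 ≈ -0.021168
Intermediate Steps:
W(q) = q²
Q = 1 (Q = (-1)² = 1)
h(F, x) = -3 + F + x
R = 400 (R = 20² = 400)
(R*h(Z(3, -1), Q))/(-37793) = (400*(-3 + 4 + 1))/(-37793) = (400*2)*(-1/37793) = 800*(-1/37793) = -800/37793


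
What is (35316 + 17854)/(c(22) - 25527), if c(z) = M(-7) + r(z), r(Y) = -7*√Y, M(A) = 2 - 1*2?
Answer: -104405430/50125127 + 28630*√22/50125127 ≈ -2.0802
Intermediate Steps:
M(A) = 0 (M(A) = 2 - 2 = 0)
c(z) = -7*√z (c(z) = 0 - 7*√z = -7*√z)
(35316 + 17854)/(c(22) - 25527) = (35316 + 17854)/(-7*√22 - 25527) = 53170/(-25527 - 7*√22)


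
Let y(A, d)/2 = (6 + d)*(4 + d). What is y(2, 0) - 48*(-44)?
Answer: 2160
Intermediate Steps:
y(A, d) = 2*(4 + d)*(6 + d) (y(A, d) = 2*((6 + d)*(4 + d)) = 2*((4 + d)*(6 + d)) = 2*(4 + d)*(6 + d))
y(2, 0) - 48*(-44) = (48 + 2*0² + 20*0) - 48*(-44) = (48 + 2*0 + 0) + 2112 = (48 + 0 + 0) + 2112 = 48 + 2112 = 2160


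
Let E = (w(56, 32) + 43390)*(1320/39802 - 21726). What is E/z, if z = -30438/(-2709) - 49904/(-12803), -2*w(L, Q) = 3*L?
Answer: -736299064888354806/11843298325 ≈ -6.2170e+7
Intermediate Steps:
w(L, Q) = -3*L/2
z = 8331550/550529 (z = -30438*(-1/2709) - 49904*(-1/12803) = 3382/301 + 49904/12803 = 8331550/550529 ≈ 15.134)
E = -18724148788596/19901 (E = (-3/2*56 + 43390)*(1320/39802 - 21726) = (-84 + 43390)*(1320*(1/39802) - 21726) = 43306*(660/19901 - 21726) = 43306*(-432368466/19901) = -18724148788596/19901 ≈ -9.4086e+8)
E/z = -18724148788596/(19901*8331550/550529) = -18724148788596/19901*550529/8331550 = -736299064888354806/11843298325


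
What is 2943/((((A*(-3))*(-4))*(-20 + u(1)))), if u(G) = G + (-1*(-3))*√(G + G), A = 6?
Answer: -6213/2744 - 981*√2/2744 ≈ -2.7698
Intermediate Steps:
u(G) = G + 3*√2*√G (u(G) = G + 3*√(2*G) = G + 3*(√2*√G) = G + 3*√2*√G)
2943/((((A*(-3))*(-4))*(-20 + u(1)))) = 2943/((((6*(-3))*(-4))*(-20 + (1 + 3*√2*√1)))) = 2943/(((-18*(-4))*(-20 + (1 + 3*√2*1)))) = 2943/((72*(-20 + (1 + 3*√2)))) = 2943/((72*(-19 + 3*√2))) = 2943/(-1368 + 216*√2)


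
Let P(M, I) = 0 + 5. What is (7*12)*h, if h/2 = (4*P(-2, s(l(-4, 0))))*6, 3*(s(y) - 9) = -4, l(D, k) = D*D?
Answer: 20160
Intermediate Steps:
l(D, k) = D²
s(y) = 23/3 (s(y) = 9 + (⅓)*(-4) = 9 - 4/3 = 23/3)
P(M, I) = 5
h = 240 (h = 2*((4*5)*6) = 2*(20*6) = 2*120 = 240)
(7*12)*h = (7*12)*240 = 84*240 = 20160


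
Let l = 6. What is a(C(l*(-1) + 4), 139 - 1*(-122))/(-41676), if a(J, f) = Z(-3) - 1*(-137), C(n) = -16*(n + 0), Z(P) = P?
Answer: -67/20838 ≈ -0.0032153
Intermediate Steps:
C(n) = -16*n
a(J, f) = 134 (a(J, f) = -3 - 1*(-137) = -3 + 137 = 134)
a(C(l*(-1) + 4), 139 - 1*(-122))/(-41676) = 134/(-41676) = 134*(-1/41676) = -67/20838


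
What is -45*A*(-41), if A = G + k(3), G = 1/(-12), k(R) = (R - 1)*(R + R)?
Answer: 87945/4 ≈ 21986.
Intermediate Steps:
k(R) = 2*R*(-1 + R) (k(R) = (-1 + R)*(2*R) = 2*R*(-1 + R))
G = -1/12 ≈ -0.083333
A = 143/12 (A = -1/12 + 2*3*(-1 + 3) = -1/12 + 2*3*2 = -1/12 + 12 = 143/12 ≈ 11.917)
-45*A*(-41) = -45*143/12*(-41) = -2145/4*(-41) = 87945/4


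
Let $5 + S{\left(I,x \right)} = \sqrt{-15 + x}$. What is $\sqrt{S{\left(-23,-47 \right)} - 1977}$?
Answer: $\sqrt{-1982 + i \sqrt{62}} \approx 0.08843 + 44.52 i$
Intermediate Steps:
$S{\left(I,x \right)} = -5 + \sqrt{-15 + x}$
$\sqrt{S{\left(-23,-47 \right)} - 1977} = \sqrt{\left(-5 + \sqrt{-15 - 47}\right) - 1977} = \sqrt{\left(-5 + \sqrt{-62}\right) - 1977} = \sqrt{\left(-5 + i \sqrt{62}\right) - 1977} = \sqrt{-1982 + i \sqrt{62}}$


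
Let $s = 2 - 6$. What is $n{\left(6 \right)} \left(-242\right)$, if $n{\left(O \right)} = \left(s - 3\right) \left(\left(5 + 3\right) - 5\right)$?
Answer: $5082$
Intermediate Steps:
$s = -4$ ($s = 2 - 6 = -4$)
$n{\left(O \right)} = -21$ ($n{\left(O \right)} = \left(-4 - 3\right) \left(\left(5 + 3\right) - 5\right) = - 7 \left(8 - 5\right) = \left(-7\right) 3 = -21$)
$n{\left(6 \right)} \left(-242\right) = \left(-21\right) \left(-242\right) = 5082$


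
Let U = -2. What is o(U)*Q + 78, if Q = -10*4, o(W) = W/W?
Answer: 38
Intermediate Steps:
o(W) = 1
Q = -40
o(U)*Q + 78 = 1*(-40) + 78 = -40 + 78 = 38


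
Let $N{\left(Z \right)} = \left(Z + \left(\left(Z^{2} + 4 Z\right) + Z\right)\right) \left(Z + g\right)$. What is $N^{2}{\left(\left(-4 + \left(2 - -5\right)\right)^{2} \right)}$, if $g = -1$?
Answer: $1166400$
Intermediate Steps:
$N{\left(Z \right)} = \left(-1 + Z\right) \left(Z^{2} + 6 Z\right)$ ($N{\left(Z \right)} = \left(Z + \left(\left(Z^{2} + 4 Z\right) + Z\right)\right) \left(Z - 1\right) = \left(Z + \left(Z^{2} + 5 Z\right)\right) \left(-1 + Z\right) = \left(Z^{2} + 6 Z\right) \left(-1 + Z\right) = \left(-1 + Z\right) \left(Z^{2} + 6 Z\right)$)
$N^{2}{\left(\left(-4 + \left(2 - -5\right)\right)^{2} \right)} = \left(\left(-4 + \left(2 - -5\right)\right)^{2} \left(-6 + \left(\left(-4 + \left(2 - -5\right)\right)^{2}\right)^{2} + 5 \left(-4 + \left(2 - -5\right)\right)^{2}\right)\right)^{2} = \left(\left(-4 + \left(2 + 5\right)\right)^{2} \left(-6 + \left(\left(-4 + \left(2 + 5\right)\right)^{2}\right)^{2} + 5 \left(-4 + \left(2 + 5\right)\right)^{2}\right)\right)^{2} = \left(\left(-4 + 7\right)^{2} \left(-6 + \left(\left(-4 + 7\right)^{2}\right)^{2} + 5 \left(-4 + 7\right)^{2}\right)\right)^{2} = \left(3^{2} \left(-6 + \left(3^{2}\right)^{2} + 5 \cdot 3^{2}\right)\right)^{2} = \left(9 \left(-6 + 9^{2} + 5 \cdot 9\right)\right)^{2} = \left(9 \left(-6 + 81 + 45\right)\right)^{2} = \left(9 \cdot 120\right)^{2} = 1080^{2} = 1166400$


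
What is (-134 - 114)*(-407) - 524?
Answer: 100412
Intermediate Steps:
(-134 - 114)*(-407) - 524 = -248*(-407) - 524 = 100936 - 524 = 100412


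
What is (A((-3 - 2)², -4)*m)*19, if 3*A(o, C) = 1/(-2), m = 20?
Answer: -190/3 ≈ -63.333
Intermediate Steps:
A(o, C) = -⅙ (A(o, C) = (⅓)/(-2) = (⅓)*(-½) = -⅙)
(A((-3 - 2)², -4)*m)*19 = -⅙*20*19 = -10/3*19 = -190/3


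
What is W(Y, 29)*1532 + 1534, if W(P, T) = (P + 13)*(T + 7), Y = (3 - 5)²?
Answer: 939118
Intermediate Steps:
Y = 4 (Y = (-2)² = 4)
W(P, T) = (7 + T)*(13 + P) (W(P, T) = (13 + P)*(7 + T) = (7 + T)*(13 + P))
W(Y, 29)*1532 + 1534 = (91 + 7*4 + 13*29 + 4*29)*1532 + 1534 = (91 + 28 + 377 + 116)*1532 + 1534 = 612*1532 + 1534 = 937584 + 1534 = 939118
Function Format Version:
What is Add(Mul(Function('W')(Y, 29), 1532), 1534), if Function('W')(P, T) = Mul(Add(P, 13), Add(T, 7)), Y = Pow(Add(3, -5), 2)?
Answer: 939118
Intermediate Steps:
Y = 4 (Y = Pow(-2, 2) = 4)
Function('W')(P, T) = Mul(Add(7, T), Add(13, P)) (Function('W')(P, T) = Mul(Add(13, P), Add(7, T)) = Mul(Add(7, T), Add(13, P)))
Add(Mul(Function('W')(Y, 29), 1532), 1534) = Add(Mul(Add(91, Mul(7, 4), Mul(13, 29), Mul(4, 29)), 1532), 1534) = Add(Mul(Add(91, 28, 377, 116), 1532), 1534) = Add(Mul(612, 1532), 1534) = Add(937584, 1534) = 939118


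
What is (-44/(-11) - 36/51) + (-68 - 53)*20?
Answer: -41084/17 ≈ -2416.7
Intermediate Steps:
(-44/(-11) - 36/51) + (-68 - 53)*20 = (-44*(-1/11) - 36*1/51) - 121*20 = (4 - 12/17) - 2420 = 56/17 - 2420 = -41084/17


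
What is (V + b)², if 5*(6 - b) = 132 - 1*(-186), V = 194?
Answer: 465124/25 ≈ 18605.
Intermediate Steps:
b = -288/5 (b = 6 - (132 - 1*(-186))/5 = 6 - (132 + 186)/5 = 6 - ⅕*318 = 6 - 318/5 = -288/5 ≈ -57.600)
(V + b)² = (194 - 288/5)² = (682/5)² = 465124/25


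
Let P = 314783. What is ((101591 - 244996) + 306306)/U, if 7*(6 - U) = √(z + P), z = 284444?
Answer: -47892894/597463 - 1140307*√599227/597463 ≈ -1557.6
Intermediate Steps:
U = 6 - √599227/7 (U = 6 - √(284444 + 314783)/7 = 6 - √599227/7 ≈ -104.59)
((101591 - 244996) + 306306)/U = ((101591 - 244996) + 306306)/(6 - √599227/7) = (-143405 + 306306)/(6 - √599227/7) = 162901/(6 - √599227/7)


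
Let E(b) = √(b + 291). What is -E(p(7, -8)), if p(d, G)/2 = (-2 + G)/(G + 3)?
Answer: -√295 ≈ -17.176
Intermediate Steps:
p(d, G) = 2*(-2 + G)/(3 + G) (p(d, G) = 2*((-2 + G)/(G + 3)) = 2*((-2 + G)/(3 + G)) = 2*(-2 + G)/(3 + G))
E(b) = √(291 + b)
-E(p(7, -8)) = -√(291 + 2*(-2 - 8)/(3 - 8)) = -√(291 + 2*(-10)/(-5)) = -√(291 + 2*(-⅕)*(-10)) = -√(291 + 4) = -√295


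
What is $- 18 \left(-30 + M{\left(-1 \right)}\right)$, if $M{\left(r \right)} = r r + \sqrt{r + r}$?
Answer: $522 - 18 i \sqrt{2} \approx 522.0 - 25.456 i$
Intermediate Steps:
$M{\left(r \right)} = r^{2} + \sqrt{2} \sqrt{r}$ ($M{\left(r \right)} = r^{2} + \sqrt{2 r} = r^{2} + \sqrt{2} \sqrt{r}$)
$- 18 \left(-30 + M{\left(-1 \right)}\right) = - 18 \left(-30 + \left(\left(-1\right)^{2} + \sqrt{2} \sqrt{-1}\right)\right) = - 18 \left(-30 + \left(1 + \sqrt{2} i\right)\right) = - 18 \left(-30 + \left(1 + i \sqrt{2}\right)\right) = - 18 \left(-29 + i \sqrt{2}\right) = 522 - 18 i \sqrt{2}$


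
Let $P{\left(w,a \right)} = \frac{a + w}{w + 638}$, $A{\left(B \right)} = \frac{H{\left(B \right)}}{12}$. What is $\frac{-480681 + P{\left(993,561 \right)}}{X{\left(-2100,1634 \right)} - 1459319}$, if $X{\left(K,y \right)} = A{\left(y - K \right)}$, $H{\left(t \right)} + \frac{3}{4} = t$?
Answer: $\frac{5375925648}{16317544307} \approx 0.32946$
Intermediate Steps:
$H{\left(t \right)} = - \frac{3}{4} + t$
$A{\left(B \right)} = - \frac{1}{16} + \frac{B}{12}$ ($A{\left(B \right)} = \frac{- \frac{3}{4} + B}{12} = \left(- \frac{3}{4} + B\right) \frac{1}{12} = - \frac{1}{16} + \frac{B}{12}$)
$P{\left(w,a \right)} = \frac{a + w}{638 + w}$
$X{\left(K,y \right)} = - \frac{1}{16} - \frac{K}{12} + \frac{y}{12}$ ($X{\left(K,y \right)} = - \frac{1}{16} + \frac{y - K}{12} = - \frac{1}{16} - \left(- \frac{y}{12} + \frac{K}{12}\right) = - \frac{1}{16} - \frac{K}{12} + \frac{y}{12}$)
$\frac{-480681 + P{\left(993,561 \right)}}{X{\left(-2100,1634 \right)} - 1459319} = \frac{-480681 + \frac{561 + 993}{638 + 993}}{\left(- \frac{1}{16} - -175 + \frac{1}{12} \cdot 1634\right) - 1459319} = \frac{-480681 + \frac{1}{1631} \cdot 1554}{\left(- \frac{1}{16} + 175 + \frac{817}{6}\right) - 1459319} = \frac{-480681 + \frac{1}{1631} \cdot 1554}{\frac{14933}{48} - 1459319} = \frac{-480681 + \frac{222}{233}}{- \frac{70032379}{48}} = \left(- \frac{111998451}{233}\right) \left(- \frac{48}{70032379}\right) = \frac{5375925648}{16317544307}$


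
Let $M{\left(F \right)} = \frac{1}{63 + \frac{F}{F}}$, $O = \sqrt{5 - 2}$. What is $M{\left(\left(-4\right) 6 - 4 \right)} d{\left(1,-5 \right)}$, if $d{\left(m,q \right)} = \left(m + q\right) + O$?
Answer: $- \frac{1}{16} + \frac{\sqrt{3}}{64} \approx -0.035437$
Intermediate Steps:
$O = \sqrt{3} \approx 1.732$
$d{\left(m,q \right)} = m + q + \sqrt{3}$ ($d{\left(m,q \right)} = \left(m + q\right) + \sqrt{3} = m + q + \sqrt{3}$)
$M{\left(F \right)} = \frac{1}{64}$ ($M{\left(F \right)} = \frac{1}{63 + 1} = \frac{1}{64}$)
$M{\left(\left(-4\right) 6 - 4 \right)} d{\left(1,-5 \right)} = \frac{1 - 5 + \sqrt{3}}{64} = \frac{-4 + \sqrt{3}}{64} = - \frac{1}{16} + \frac{\sqrt{3}}{64}$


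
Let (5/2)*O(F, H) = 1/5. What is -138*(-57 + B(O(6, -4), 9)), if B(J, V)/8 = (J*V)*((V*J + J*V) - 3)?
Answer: 5691258/625 ≈ 9106.0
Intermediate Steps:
O(F, H) = 2/25 (O(F, H) = (⅖)/5 = (⅖)*(⅕) = 2/25)
B(J, V) = 8*J*V*(-3 + 2*J*V) (B(J, V) = 8*((J*V)*((V*J + J*V) - 3)) = 8*((J*V)*((J*V + J*V) - 3)) = 8*((J*V)*(2*J*V - 3)) = 8*((J*V)*(-3 + 2*J*V)) = 8*(J*V*(-3 + 2*J*V)) = 8*J*V*(-3 + 2*J*V))
-138*(-57 + B(O(6, -4), 9)) = -138*(-57 + 8*(2/25)*9*(-3 + 2*(2/25)*9)) = -138*(-57 + 8*(2/25)*9*(-3 + 36/25)) = -138*(-57 + 8*(2/25)*9*(-39/25)) = -138*(-57 - 5616/625) = -138*(-41241/625) = 5691258/625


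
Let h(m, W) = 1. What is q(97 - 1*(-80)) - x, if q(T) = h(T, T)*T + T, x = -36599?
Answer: 36953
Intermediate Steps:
q(T) = 2*T (q(T) = 1*T + T = T + T = 2*T)
q(97 - 1*(-80)) - x = 2*(97 - 1*(-80)) - 1*(-36599) = 2*(97 + 80) + 36599 = 2*177 + 36599 = 354 + 36599 = 36953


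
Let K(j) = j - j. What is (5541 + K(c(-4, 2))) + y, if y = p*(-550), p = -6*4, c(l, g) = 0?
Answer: 18741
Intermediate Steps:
p = -24
K(j) = 0
y = 13200 (y = -24*(-550) = 13200)
(5541 + K(c(-4, 2))) + y = (5541 + 0) + 13200 = 5541 + 13200 = 18741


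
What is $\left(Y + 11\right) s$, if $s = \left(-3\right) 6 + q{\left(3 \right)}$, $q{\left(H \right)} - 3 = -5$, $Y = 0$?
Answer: $-220$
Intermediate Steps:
$q{\left(H \right)} = -2$ ($q{\left(H \right)} = 3 - 5 = -2$)
$s = -20$ ($s = \left(-3\right) 6 - 2 = -18 - 2 = -20$)
$\left(Y + 11\right) s = \left(0 + 11\right) \left(-20\right) = 11 \left(-20\right) = -220$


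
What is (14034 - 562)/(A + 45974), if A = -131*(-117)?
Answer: 13472/61301 ≈ 0.21977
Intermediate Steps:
A = 15327
(14034 - 562)/(A + 45974) = (14034 - 562)/(15327 + 45974) = 13472/61301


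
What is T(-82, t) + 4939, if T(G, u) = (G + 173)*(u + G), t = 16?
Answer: -1067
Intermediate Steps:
T(G, u) = (173 + G)*(G + u)
T(-82, t) + 4939 = ((-82)² + 173*(-82) + 173*16 - 82*16) + 4939 = (6724 - 14186 + 2768 - 1312) + 4939 = -6006 + 4939 = -1067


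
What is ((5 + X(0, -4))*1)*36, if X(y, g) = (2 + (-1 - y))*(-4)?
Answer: 36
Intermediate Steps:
X(y, g) = -4 + 4*y (X(y, g) = (1 - y)*(-4) = -4 + 4*y)
((5 + X(0, -4))*1)*36 = ((5 + (-4 + 4*0))*1)*36 = ((5 + (-4 + 0))*1)*36 = ((5 - 4)*1)*36 = (1*1)*36 = 1*36 = 36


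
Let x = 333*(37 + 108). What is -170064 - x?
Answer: -218349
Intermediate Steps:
x = 48285 (x = 333*145 = 48285)
-170064 - x = -170064 - 1*48285 = -170064 - 48285 = -218349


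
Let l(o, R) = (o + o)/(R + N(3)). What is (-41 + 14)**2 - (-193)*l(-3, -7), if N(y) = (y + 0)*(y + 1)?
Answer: 2487/5 ≈ 497.40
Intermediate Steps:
N(y) = y*(1 + y)
l(o, R) = 2*o/(12 + R) (l(o, R) = (o + o)/(R + 3*(1 + 3)) = (2*o)/(R + 3*4) = (2*o)/(R + 12) = (2*o)/(12 + R) = 2*o/(12 + R))
(-41 + 14)**2 - (-193)*l(-3, -7) = (-41 + 14)**2 - (-193)*2*(-3)/(12 - 7) = (-27)**2 - (-193)*2*(-3)/5 = 729 - (-193)*2*(-3)*(1/5) = 729 - (-193)*(-6)/5 = 729 - 1*1158/5 = 729 - 1158/5 = 2487/5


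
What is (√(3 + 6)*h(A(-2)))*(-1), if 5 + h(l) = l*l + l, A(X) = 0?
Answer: 15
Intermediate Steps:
h(l) = -5 + l + l² (h(l) = -5 + (l*l + l) = -5 + (l² + l) = -5 + (l + l²) = -5 + l + l²)
(√(3 + 6)*h(A(-2)))*(-1) = (√(3 + 6)*(-5 + 0 + 0²))*(-1) = (√9*(-5 + 0 + 0))*(-1) = (3*(-5))*(-1) = -15*(-1) = 15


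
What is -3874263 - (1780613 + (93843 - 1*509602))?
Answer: -5239117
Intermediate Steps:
-3874263 - (1780613 + (93843 - 1*509602)) = -3874263 - (1780613 + (93843 - 509602)) = -3874263 - (1780613 - 415759) = -3874263 - 1*1364854 = -3874263 - 1364854 = -5239117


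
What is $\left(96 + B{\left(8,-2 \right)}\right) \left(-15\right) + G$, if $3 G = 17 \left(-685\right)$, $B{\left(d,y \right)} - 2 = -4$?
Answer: $- \frac{15875}{3} \approx -5291.7$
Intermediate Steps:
$B{\left(d,y \right)} = -2$ ($B{\left(d,y \right)} = 2 - 4 = -2$)
$G = - \frac{11645}{3}$ ($G = \frac{17 \left(-685\right)}{3} = \frac{1}{3} \left(-11645\right) = - \frac{11645}{3} \approx -3881.7$)
$\left(96 + B{\left(8,-2 \right)}\right) \left(-15\right) + G = \left(96 - 2\right) \left(-15\right) - \frac{11645}{3} = 94 \left(-15\right) - \frac{11645}{3} = -1410 - \frac{11645}{3} = - \frac{15875}{3}$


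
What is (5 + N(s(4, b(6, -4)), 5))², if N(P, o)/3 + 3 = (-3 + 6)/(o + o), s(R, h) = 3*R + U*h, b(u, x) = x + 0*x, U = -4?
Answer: 961/100 ≈ 9.6100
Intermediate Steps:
b(u, x) = x (b(u, x) = x + 0 = x)
s(R, h) = -4*h + 3*R (s(R, h) = 3*R - 4*h = -4*h + 3*R)
N(P, o) = -9 + 9/(2*o) (N(P, o) = -9 + 3*((-3 + 6)/(o + o)) = -9 + 3*(3/((2*o))) = -9 + 3*(3*(1/(2*o))) = -9 + 3*(3/(2*o)) = -9 + 9/(2*o))
(5 + N(s(4, b(6, -4)), 5))² = (5 + (-9 + (9/2)/5))² = (5 + (-9 + (9/2)*(⅕)))² = (5 + (-9 + 9/10))² = (5 - 81/10)² = (-31/10)² = 961/100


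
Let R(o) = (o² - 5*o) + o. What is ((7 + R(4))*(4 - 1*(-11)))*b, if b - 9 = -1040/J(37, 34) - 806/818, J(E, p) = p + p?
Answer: -5314470/6953 ≈ -764.34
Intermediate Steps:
J(E, p) = 2*p
R(o) = o² - 4*o
b = -50614/6953 (b = 9 + (-1040/(2*34) - 806/818) = 9 + (-1040/68 - 806*1/818) = 9 + (-1040*1/68 - 403/409) = 9 + (-260/17 - 403/409) = 9 - 113191/6953 = -50614/6953 ≈ -7.2794)
((7 + R(4))*(4 - 1*(-11)))*b = ((7 + 4*(-4 + 4))*(4 - 1*(-11)))*(-50614/6953) = ((7 + 4*0)*(4 + 11))*(-50614/6953) = ((7 + 0)*15)*(-50614/6953) = (7*15)*(-50614/6953) = 105*(-50614/6953) = -5314470/6953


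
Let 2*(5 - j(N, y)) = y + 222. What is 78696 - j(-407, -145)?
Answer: 157459/2 ≈ 78730.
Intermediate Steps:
j(N, y) = -106 - y/2 (j(N, y) = 5 - (y + 222)/2 = 5 - (222 + y)/2 = 5 + (-111 - y/2) = -106 - y/2)
78696 - j(-407, -145) = 78696 - (-106 - ½*(-145)) = 78696 - (-106 + 145/2) = 78696 - 1*(-67/2) = 78696 + 67/2 = 157459/2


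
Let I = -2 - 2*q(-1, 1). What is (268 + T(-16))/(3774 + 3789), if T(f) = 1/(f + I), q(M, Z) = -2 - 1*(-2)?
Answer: 4823/136134 ≈ 0.035428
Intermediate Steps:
q(M, Z) = 0 (q(M, Z) = -2 + 2 = 0)
I = -2 (I = -2 - 2*0 = -2 + 0 = -2)
T(f) = 1/(-2 + f) (T(f) = 1/(f - 2) = 1/(-2 + f))
(268 + T(-16))/(3774 + 3789) = (268 + 1/(-2 - 16))/(3774 + 3789) = (268 + 1/(-18))/7563 = (268 - 1/18)*(1/7563) = (4823/18)*(1/7563) = 4823/136134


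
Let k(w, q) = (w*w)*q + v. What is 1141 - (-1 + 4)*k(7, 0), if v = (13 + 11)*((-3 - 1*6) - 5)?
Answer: 2149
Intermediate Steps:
v = -336 (v = 24*((-3 - 6) - 5) = 24*(-9 - 5) = 24*(-14) = -336)
k(w, q) = -336 + q*w² (k(w, q) = (w*w)*q - 336 = w²*q - 336 = q*w² - 336 = -336 + q*w²)
1141 - (-1 + 4)*k(7, 0) = 1141 - (-1 + 4)*(-336 + 0*7²) = 1141 - 3*(-336 + 0*49) = 1141 - 3*(-336 + 0) = 1141 - 3*(-336) = 1141 - 1*(-1008) = 1141 + 1008 = 2149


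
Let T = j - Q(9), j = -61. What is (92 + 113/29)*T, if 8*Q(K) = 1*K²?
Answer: -1582389/232 ≈ -6820.6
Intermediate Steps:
Q(K) = K²/8 (Q(K) = (1*K²)/8 = K²/8)
T = -569/8 (T = -61 - 9²/8 = -61 - 81/8 = -569/8 ≈ -71.125)
(92 + 113/29)*T = (92 + 113/29)*(-569/8) = (2781/29)*(-569/8) = -1582389/232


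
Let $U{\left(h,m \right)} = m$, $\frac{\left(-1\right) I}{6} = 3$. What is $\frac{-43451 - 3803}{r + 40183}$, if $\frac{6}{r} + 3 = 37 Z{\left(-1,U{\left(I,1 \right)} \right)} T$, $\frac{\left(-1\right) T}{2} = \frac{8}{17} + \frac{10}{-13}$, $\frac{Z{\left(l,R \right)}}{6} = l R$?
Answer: $- \frac{472020206}{401387545} \approx -1.176$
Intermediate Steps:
$I = -18$ ($I = \left(-6\right) 3 = -18$)
$Z{\left(l,R \right)} = 6 R l$ ($Z{\left(l,R \right)} = 6 l R = 6 R l$)
$T = \frac{132}{221}$ ($T = - 2 \left(\frac{8}{17} + \frac{10}{-13}\right) = - 2 \left(8 \cdot \frac{1}{17} + 10 \left(- \frac{1}{13}\right)\right) = - 2 \left(\frac{8}{17} - \frac{10}{13}\right) = \left(-2\right) \left(- \frac{66}{221}\right) = \frac{132}{221} \approx 0.59729$)
$r = - \frac{442}{9989}$ ($r = \frac{6}{-3 + 37 \cdot 6 \cdot 1 \left(-1\right) \frac{132}{221}} = \frac{6}{-3 + 37 \left(-6\right) \frac{132}{221}} = \frac{6}{-3 - \frac{29304}{221}} = \frac{6}{- \frac{29967}{221}} = 6 \left(- \frac{221}{29967}\right) = - \frac{442}{9989} \approx -0.044249$)
$\frac{-43451 - 3803}{r + 40183} = \frac{-43451 - 3803}{- \frac{442}{9989} + 40183} = - \frac{47254}{\frac{401387545}{9989}} = \left(-47254\right) \frac{9989}{401387545} = - \frac{472020206}{401387545}$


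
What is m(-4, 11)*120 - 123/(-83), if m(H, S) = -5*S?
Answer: -547677/83 ≈ -6598.5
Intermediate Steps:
m(-4, 11)*120 - 123/(-83) = -5*11*120 - 123/(-83) = -55*120 - 123*(-1/83) = -6600 + 123/83 = -547677/83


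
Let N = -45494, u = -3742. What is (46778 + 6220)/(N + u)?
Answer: -803/746 ≈ -1.0764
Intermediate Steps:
(46778 + 6220)/(N + u) = (46778 + 6220)/(-45494 - 3742) = 52998/(-49236) = 52998*(-1/49236) = -803/746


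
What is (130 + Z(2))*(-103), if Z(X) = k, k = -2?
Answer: -13184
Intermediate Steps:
Z(X) = -2
(130 + Z(2))*(-103) = (130 - 2)*(-103) = 128*(-103) = -13184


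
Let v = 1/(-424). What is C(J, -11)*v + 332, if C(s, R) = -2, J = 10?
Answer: 70385/212 ≈ 332.00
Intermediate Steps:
v = -1/424 ≈ -0.0023585
C(J, -11)*v + 332 = -2*(-1/424) + 332 = 1/212 + 332 = 70385/212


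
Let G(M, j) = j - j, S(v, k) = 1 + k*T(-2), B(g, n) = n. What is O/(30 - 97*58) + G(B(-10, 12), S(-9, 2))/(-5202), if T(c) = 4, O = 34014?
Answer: -17007/2798 ≈ -6.0783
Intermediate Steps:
S(v, k) = 1 + 4*k (S(v, k) = 1 + k*4 = 1 + 4*k)
G(M, j) = 0
O/(30 - 97*58) + G(B(-10, 12), S(-9, 2))/(-5202) = 34014/(30 - 97*58) + 0/(-5202) = 34014/(30 - 5626) + 0*(-1/5202) = 34014/(-5596) + 0 = 34014*(-1/5596) + 0 = -17007/2798 + 0 = -17007/2798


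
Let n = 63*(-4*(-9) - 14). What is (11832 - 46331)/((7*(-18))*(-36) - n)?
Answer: -34499/3150 ≈ -10.952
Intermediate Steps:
n = 1386 (n = 63*(36 - 14) = 63*22 = 1386)
(11832 - 46331)/((7*(-18))*(-36) - n) = (11832 - 46331)/((7*(-18))*(-36) - 1*1386) = -34499/(-126*(-36) - 1386) = -34499/(4536 - 1386) = -34499/3150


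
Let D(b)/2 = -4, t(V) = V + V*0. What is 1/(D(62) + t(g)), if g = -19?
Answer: -1/27 ≈ -0.037037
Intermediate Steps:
t(V) = V (t(V) = V + 0 = V)
D(b) = -8 (D(b) = 2*(-4) = -8)
1/(D(62) + t(g)) = 1/(-8 - 19) = 1/(-27) = -1/27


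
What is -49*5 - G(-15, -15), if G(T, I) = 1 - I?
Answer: -261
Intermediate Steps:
-49*5 - G(-15, -15) = -49*5 - (1 - 1*(-15)) = -245 - (1 + 15) = -245 - 1*16 = -245 - 16 = -261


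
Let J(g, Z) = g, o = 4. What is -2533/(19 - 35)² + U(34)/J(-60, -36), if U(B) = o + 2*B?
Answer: -14201/1280 ≈ -11.095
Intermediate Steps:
U(B) = 4 + 2*B
-2533/(19 - 35)² + U(34)/J(-60, -36) = -2533/(19 - 35)² + (4 + 2*34)/(-60) = -2533/((-16)²) + (4 + 68)*(-1/60) = -2533/256 + 72*(-1/60) = -2533*1/256 - 6/5 = -2533/256 - 6/5 = -14201/1280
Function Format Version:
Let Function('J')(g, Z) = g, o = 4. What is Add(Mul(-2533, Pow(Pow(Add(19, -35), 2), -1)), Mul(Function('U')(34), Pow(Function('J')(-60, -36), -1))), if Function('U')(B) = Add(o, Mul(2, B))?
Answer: Rational(-14201, 1280) ≈ -11.095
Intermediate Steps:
Function('U')(B) = Add(4, Mul(2, B))
Add(Mul(-2533, Pow(Pow(Add(19, -35), 2), -1)), Mul(Function('U')(34), Pow(Function('J')(-60, -36), -1))) = Add(Mul(-2533, Pow(Pow(Add(19, -35), 2), -1)), Mul(Add(4, Mul(2, 34)), Pow(-60, -1))) = Add(Mul(-2533, Pow(Pow(-16, 2), -1)), Mul(Add(4, 68), Rational(-1, 60))) = Add(Mul(-2533, Pow(256, -1)), Mul(72, Rational(-1, 60))) = Add(Mul(-2533, Rational(1, 256)), Rational(-6, 5)) = Add(Rational(-2533, 256), Rational(-6, 5)) = Rational(-14201, 1280)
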